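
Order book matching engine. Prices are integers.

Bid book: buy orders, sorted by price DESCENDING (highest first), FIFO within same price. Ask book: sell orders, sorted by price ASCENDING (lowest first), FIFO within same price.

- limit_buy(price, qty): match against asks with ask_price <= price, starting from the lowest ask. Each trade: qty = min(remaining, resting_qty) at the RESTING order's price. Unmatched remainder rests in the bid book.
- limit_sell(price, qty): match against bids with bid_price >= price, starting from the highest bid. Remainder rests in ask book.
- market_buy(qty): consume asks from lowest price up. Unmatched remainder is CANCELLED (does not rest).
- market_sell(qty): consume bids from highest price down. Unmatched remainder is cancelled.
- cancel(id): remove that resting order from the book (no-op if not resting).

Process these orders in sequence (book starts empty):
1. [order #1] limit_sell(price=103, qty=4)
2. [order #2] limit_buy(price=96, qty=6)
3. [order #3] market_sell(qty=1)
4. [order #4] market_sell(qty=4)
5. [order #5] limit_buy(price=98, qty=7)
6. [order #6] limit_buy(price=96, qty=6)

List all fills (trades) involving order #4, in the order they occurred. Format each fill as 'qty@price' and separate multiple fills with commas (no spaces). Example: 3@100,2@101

Answer: 4@96

Derivation:
After op 1 [order #1] limit_sell(price=103, qty=4): fills=none; bids=[-] asks=[#1:4@103]
After op 2 [order #2] limit_buy(price=96, qty=6): fills=none; bids=[#2:6@96] asks=[#1:4@103]
After op 3 [order #3] market_sell(qty=1): fills=#2x#3:1@96; bids=[#2:5@96] asks=[#1:4@103]
After op 4 [order #4] market_sell(qty=4): fills=#2x#4:4@96; bids=[#2:1@96] asks=[#1:4@103]
After op 5 [order #5] limit_buy(price=98, qty=7): fills=none; bids=[#5:7@98 #2:1@96] asks=[#1:4@103]
After op 6 [order #6] limit_buy(price=96, qty=6): fills=none; bids=[#5:7@98 #2:1@96 #6:6@96] asks=[#1:4@103]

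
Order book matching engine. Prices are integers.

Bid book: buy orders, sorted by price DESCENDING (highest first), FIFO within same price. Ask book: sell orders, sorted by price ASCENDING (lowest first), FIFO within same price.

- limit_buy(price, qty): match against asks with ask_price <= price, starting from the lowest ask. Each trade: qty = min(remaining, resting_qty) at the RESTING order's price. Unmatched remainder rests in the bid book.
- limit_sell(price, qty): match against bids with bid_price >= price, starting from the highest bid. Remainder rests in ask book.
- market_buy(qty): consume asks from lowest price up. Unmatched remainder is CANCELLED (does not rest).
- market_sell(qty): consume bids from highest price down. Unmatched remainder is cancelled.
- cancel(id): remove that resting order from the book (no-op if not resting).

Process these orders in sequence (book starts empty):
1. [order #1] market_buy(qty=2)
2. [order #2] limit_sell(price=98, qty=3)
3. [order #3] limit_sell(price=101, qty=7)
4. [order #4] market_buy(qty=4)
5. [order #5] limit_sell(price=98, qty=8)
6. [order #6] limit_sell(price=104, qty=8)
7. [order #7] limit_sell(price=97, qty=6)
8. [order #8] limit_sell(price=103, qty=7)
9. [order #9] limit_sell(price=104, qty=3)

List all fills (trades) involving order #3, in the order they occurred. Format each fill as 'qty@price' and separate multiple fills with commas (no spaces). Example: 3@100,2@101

Answer: 1@101

Derivation:
After op 1 [order #1] market_buy(qty=2): fills=none; bids=[-] asks=[-]
After op 2 [order #2] limit_sell(price=98, qty=3): fills=none; bids=[-] asks=[#2:3@98]
After op 3 [order #3] limit_sell(price=101, qty=7): fills=none; bids=[-] asks=[#2:3@98 #3:7@101]
After op 4 [order #4] market_buy(qty=4): fills=#4x#2:3@98 #4x#3:1@101; bids=[-] asks=[#3:6@101]
After op 5 [order #5] limit_sell(price=98, qty=8): fills=none; bids=[-] asks=[#5:8@98 #3:6@101]
After op 6 [order #6] limit_sell(price=104, qty=8): fills=none; bids=[-] asks=[#5:8@98 #3:6@101 #6:8@104]
After op 7 [order #7] limit_sell(price=97, qty=6): fills=none; bids=[-] asks=[#7:6@97 #5:8@98 #3:6@101 #6:8@104]
After op 8 [order #8] limit_sell(price=103, qty=7): fills=none; bids=[-] asks=[#7:6@97 #5:8@98 #3:6@101 #8:7@103 #6:8@104]
After op 9 [order #9] limit_sell(price=104, qty=3): fills=none; bids=[-] asks=[#7:6@97 #5:8@98 #3:6@101 #8:7@103 #6:8@104 #9:3@104]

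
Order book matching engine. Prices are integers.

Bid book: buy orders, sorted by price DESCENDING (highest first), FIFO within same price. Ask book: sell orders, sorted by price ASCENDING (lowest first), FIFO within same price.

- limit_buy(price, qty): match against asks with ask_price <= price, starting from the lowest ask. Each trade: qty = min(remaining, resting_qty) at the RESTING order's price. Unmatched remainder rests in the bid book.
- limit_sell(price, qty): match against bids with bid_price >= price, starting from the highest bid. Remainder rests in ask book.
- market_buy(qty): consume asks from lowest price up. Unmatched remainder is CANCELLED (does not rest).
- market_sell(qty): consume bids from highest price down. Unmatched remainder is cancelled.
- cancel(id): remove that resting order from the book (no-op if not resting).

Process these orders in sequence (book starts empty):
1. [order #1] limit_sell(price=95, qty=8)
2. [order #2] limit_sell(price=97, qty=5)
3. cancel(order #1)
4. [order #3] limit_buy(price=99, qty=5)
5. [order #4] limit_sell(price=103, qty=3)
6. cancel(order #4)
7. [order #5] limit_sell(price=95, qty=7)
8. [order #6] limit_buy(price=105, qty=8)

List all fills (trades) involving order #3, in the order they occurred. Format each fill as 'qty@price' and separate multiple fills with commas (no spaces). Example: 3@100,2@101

After op 1 [order #1] limit_sell(price=95, qty=8): fills=none; bids=[-] asks=[#1:8@95]
After op 2 [order #2] limit_sell(price=97, qty=5): fills=none; bids=[-] asks=[#1:8@95 #2:5@97]
After op 3 cancel(order #1): fills=none; bids=[-] asks=[#2:5@97]
After op 4 [order #3] limit_buy(price=99, qty=5): fills=#3x#2:5@97; bids=[-] asks=[-]
After op 5 [order #4] limit_sell(price=103, qty=3): fills=none; bids=[-] asks=[#4:3@103]
After op 6 cancel(order #4): fills=none; bids=[-] asks=[-]
After op 7 [order #5] limit_sell(price=95, qty=7): fills=none; bids=[-] asks=[#5:7@95]
After op 8 [order #6] limit_buy(price=105, qty=8): fills=#6x#5:7@95; bids=[#6:1@105] asks=[-]

Answer: 5@97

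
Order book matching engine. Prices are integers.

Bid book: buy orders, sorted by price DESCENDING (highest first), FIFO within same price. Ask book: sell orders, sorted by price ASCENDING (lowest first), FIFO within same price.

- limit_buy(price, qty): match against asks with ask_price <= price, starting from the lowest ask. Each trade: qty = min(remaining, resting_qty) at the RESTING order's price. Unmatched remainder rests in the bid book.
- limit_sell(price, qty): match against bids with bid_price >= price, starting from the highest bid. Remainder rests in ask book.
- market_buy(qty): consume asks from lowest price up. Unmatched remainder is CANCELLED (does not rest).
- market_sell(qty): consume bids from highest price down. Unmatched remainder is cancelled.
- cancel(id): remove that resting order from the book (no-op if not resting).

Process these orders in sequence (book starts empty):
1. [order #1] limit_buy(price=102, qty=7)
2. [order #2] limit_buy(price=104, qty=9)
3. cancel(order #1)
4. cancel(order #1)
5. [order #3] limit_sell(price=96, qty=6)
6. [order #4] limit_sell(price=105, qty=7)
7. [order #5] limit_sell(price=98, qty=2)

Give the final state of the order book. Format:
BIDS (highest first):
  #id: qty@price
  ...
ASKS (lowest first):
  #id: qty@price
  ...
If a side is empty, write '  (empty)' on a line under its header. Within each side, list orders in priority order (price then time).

After op 1 [order #1] limit_buy(price=102, qty=7): fills=none; bids=[#1:7@102] asks=[-]
After op 2 [order #2] limit_buy(price=104, qty=9): fills=none; bids=[#2:9@104 #1:7@102] asks=[-]
After op 3 cancel(order #1): fills=none; bids=[#2:9@104] asks=[-]
After op 4 cancel(order #1): fills=none; bids=[#2:9@104] asks=[-]
After op 5 [order #3] limit_sell(price=96, qty=6): fills=#2x#3:6@104; bids=[#2:3@104] asks=[-]
After op 6 [order #4] limit_sell(price=105, qty=7): fills=none; bids=[#2:3@104] asks=[#4:7@105]
After op 7 [order #5] limit_sell(price=98, qty=2): fills=#2x#5:2@104; bids=[#2:1@104] asks=[#4:7@105]

Answer: BIDS (highest first):
  #2: 1@104
ASKS (lowest first):
  #4: 7@105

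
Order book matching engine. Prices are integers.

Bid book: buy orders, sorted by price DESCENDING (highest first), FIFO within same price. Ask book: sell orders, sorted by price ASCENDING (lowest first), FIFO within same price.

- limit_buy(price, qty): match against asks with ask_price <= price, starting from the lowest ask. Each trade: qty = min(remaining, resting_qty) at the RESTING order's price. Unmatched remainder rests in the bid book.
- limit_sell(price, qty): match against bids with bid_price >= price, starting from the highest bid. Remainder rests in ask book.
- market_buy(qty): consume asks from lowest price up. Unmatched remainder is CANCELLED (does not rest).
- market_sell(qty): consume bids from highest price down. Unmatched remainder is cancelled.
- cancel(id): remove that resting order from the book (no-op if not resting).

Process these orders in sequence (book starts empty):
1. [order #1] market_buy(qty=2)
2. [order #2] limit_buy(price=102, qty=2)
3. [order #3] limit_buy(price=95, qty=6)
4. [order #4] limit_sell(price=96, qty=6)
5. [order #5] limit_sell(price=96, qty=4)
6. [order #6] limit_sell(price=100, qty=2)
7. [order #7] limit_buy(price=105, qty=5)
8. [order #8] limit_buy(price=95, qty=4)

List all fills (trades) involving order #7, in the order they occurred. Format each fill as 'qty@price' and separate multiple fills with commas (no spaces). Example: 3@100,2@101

After op 1 [order #1] market_buy(qty=2): fills=none; bids=[-] asks=[-]
After op 2 [order #2] limit_buy(price=102, qty=2): fills=none; bids=[#2:2@102] asks=[-]
After op 3 [order #3] limit_buy(price=95, qty=6): fills=none; bids=[#2:2@102 #3:6@95] asks=[-]
After op 4 [order #4] limit_sell(price=96, qty=6): fills=#2x#4:2@102; bids=[#3:6@95] asks=[#4:4@96]
After op 5 [order #5] limit_sell(price=96, qty=4): fills=none; bids=[#3:6@95] asks=[#4:4@96 #5:4@96]
After op 6 [order #6] limit_sell(price=100, qty=2): fills=none; bids=[#3:6@95] asks=[#4:4@96 #5:4@96 #6:2@100]
After op 7 [order #7] limit_buy(price=105, qty=5): fills=#7x#4:4@96 #7x#5:1@96; bids=[#3:6@95] asks=[#5:3@96 #6:2@100]
After op 8 [order #8] limit_buy(price=95, qty=4): fills=none; bids=[#3:6@95 #8:4@95] asks=[#5:3@96 #6:2@100]

Answer: 4@96,1@96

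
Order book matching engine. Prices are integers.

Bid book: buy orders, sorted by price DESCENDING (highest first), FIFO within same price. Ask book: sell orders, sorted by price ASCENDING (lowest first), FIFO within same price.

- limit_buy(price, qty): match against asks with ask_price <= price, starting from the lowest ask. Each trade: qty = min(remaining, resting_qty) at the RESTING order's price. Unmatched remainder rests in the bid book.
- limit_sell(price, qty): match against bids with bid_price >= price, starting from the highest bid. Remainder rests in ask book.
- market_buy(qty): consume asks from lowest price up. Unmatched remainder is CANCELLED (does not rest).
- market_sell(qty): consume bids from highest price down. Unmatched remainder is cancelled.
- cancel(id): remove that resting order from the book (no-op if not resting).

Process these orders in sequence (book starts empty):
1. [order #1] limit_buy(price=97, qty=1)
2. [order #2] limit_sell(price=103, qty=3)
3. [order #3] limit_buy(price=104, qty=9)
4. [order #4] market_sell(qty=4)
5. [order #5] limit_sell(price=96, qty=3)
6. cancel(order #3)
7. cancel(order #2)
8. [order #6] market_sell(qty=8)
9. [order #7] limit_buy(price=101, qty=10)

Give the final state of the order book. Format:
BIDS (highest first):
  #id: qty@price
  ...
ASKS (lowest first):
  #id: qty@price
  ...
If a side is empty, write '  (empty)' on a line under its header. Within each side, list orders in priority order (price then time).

After op 1 [order #1] limit_buy(price=97, qty=1): fills=none; bids=[#1:1@97] asks=[-]
After op 2 [order #2] limit_sell(price=103, qty=3): fills=none; bids=[#1:1@97] asks=[#2:3@103]
After op 3 [order #3] limit_buy(price=104, qty=9): fills=#3x#2:3@103; bids=[#3:6@104 #1:1@97] asks=[-]
After op 4 [order #4] market_sell(qty=4): fills=#3x#4:4@104; bids=[#3:2@104 #1:1@97] asks=[-]
After op 5 [order #5] limit_sell(price=96, qty=3): fills=#3x#5:2@104 #1x#5:1@97; bids=[-] asks=[-]
After op 6 cancel(order #3): fills=none; bids=[-] asks=[-]
After op 7 cancel(order #2): fills=none; bids=[-] asks=[-]
After op 8 [order #6] market_sell(qty=8): fills=none; bids=[-] asks=[-]
After op 9 [order #7] limit_buy(price=101, qty=10): fills=none; bids=[#7:10@101] asks=[-]

Answer: BIDS (highest first):
  #7: 10@101
ASKS (lowest first):
  (empty)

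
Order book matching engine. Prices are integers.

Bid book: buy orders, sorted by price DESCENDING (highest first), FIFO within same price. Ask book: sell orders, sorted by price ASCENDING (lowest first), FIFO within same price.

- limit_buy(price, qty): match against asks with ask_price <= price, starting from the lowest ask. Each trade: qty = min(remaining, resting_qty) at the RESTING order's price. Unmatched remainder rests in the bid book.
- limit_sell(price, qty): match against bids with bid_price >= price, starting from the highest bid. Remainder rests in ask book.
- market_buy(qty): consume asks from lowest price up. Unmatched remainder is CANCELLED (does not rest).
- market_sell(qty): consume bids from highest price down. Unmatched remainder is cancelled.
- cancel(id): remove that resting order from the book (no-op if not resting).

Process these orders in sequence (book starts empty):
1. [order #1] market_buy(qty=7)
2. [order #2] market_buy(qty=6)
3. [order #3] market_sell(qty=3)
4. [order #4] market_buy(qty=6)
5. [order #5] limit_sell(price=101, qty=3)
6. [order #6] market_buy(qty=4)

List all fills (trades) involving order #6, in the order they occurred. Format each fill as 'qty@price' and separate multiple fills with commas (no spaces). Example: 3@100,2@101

Answer: 3@101

Derivation:
After op 1 [order #1] market_buy(qty=7): fills=none; bids=[-] asks=[-]
After op 2 [order #2] market_buy(qty=6): fills=none; bids=[-] asks=[-]
After op 3 [order #3] market_sell(qty=3): fills=none; bids=[-] asks=[-]
After op 4 [order #4] market_buy(qty=6): fills=none; bids=[-] asks=[-]
After op 5 [order #5] limit_sell(price=101, qty=3): fills=none; bids=[-] asks=[#5:3@101]
After op 6 [order #6] market_buy(qty=4): fills=#6x#5:3@101; bids=[-] asks=[-]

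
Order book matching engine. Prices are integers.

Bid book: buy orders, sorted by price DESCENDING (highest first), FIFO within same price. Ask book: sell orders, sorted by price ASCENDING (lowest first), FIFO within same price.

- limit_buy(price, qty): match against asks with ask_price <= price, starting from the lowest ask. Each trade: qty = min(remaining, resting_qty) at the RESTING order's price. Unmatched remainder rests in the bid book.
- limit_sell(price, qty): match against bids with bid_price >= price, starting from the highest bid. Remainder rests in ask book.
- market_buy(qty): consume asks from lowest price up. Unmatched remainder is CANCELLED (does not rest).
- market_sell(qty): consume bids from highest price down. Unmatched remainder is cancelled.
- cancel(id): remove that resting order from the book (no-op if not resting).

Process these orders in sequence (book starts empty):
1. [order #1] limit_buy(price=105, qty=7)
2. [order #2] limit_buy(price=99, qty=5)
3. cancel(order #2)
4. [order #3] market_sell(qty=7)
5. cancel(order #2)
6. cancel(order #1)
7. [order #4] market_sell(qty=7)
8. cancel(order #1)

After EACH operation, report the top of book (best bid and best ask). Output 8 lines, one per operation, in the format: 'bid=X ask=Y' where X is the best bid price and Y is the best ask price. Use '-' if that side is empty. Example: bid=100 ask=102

After op 1 [order #1] limit_buy(price=105, qty=7): fills=none; bids=[#1:7@105] asks=[-]
After op 2 [order #2] limit_buy(price=99, qty=5): fills=none; bids=[#1:7@105 #2:5@99] asks=[-]
After op 3 cancel(order #2): fills=none; bids=[#1:7@105] asks=[-]
After op 4 [order #3] market_sell(qty=7): fills=#1x#3:7@105; bids=[-] asks=[-]
After op 5 cancel(order #2): fills=none; bids=[-] asks=[-]
After op 6 cancel(order #1): fills=none; bids=[-] asks=[-]
After op 7 [order #4] market_sell(qty=7): fills=none; bids=[-] asks=[-]
After op 8 cancel(order #1): fills=none; bids=[-] asks=[-]

Answer: bid=105 ask=-
bid=105 ask=-
bid=105 ask=-
bid=- ask=-
bid=- ask=-
bid=- ask=-
bid=- ask=-
bid=- ask=-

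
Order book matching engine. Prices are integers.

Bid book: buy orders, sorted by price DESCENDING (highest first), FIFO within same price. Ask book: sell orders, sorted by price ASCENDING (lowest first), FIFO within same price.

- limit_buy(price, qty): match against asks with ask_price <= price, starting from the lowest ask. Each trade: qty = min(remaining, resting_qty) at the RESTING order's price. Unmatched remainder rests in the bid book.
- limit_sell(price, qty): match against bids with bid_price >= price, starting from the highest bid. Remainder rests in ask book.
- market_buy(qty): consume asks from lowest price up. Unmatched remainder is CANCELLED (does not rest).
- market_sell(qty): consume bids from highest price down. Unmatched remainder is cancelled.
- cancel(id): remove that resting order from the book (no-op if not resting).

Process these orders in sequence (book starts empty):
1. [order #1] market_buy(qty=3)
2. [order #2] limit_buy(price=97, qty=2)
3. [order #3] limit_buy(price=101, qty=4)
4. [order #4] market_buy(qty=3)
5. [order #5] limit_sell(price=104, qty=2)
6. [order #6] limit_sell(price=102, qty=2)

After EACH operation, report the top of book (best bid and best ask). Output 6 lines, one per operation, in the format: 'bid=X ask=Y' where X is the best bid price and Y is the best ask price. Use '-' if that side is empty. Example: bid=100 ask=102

Answer: bid=- ask=-
bid=97 ask=-
bid=101 ask=-
bid=101 ask=-
bid=101 ask=104
bid=101 ask=102

Derivation:
After op 1 [order #1] market_buy(qty=3): fills=none; bids=[-] asks=[-]
After op 2 [order #2] limit_buy(price=97, qty=2): fills=none; bids=[#2:2@97] asks=[-]
After op 3 [order #3] limit_buy(price=101, qty=4): fills=none; bids=[#3:4@101 #2:2@97] asks=[-]
After op 4 [order #4] market_buy(qty=3): fills=none; bids=[#3:4@101 #2:2@97] asks=[-]
After op 5 [order #5] limit_sell(price=104, qty=2): fills=none; bids=[#3:4@101 #2:2@97] asks=[#5:2@104]
After op 6 [order #6] limit_sell(price=102, qty=2): fills=none; bids=[#3:4@101 #2:2@97] asks=[#6:2@102 #5:2@104]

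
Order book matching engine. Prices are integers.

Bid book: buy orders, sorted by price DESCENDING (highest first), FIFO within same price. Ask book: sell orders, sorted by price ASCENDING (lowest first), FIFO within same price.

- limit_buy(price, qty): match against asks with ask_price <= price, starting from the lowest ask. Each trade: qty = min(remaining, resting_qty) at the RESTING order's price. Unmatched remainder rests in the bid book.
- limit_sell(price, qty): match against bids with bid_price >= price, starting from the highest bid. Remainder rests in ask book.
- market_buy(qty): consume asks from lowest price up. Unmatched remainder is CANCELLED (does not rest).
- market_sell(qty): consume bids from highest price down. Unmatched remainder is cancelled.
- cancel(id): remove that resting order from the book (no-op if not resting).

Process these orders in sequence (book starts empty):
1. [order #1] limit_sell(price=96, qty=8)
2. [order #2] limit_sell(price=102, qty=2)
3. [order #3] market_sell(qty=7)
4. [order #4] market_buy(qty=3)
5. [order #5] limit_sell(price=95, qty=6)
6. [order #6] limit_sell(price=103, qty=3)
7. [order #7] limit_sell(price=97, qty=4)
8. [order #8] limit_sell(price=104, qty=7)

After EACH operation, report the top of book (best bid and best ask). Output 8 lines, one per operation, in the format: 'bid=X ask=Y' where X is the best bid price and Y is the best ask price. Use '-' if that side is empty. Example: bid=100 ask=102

After op 1 [order #1] limit_sell(price=96, qty=8): fills=none; bids=[-] asks=[#1:8@96]
After op 2 [order #2] limit_sell(price=102, qty=2): fills=none; bids=[-] asks=[#1:8@96 #2:2@102]
After op 3 [order #3] market_sell(qty=7): fills=none; bids=[-] asks=[#1:8@96 #2:2@102]
After op 4 [order #4] market_buy(qty=3): fills=#4x#1:3@96; bids=[-] asks=[#1:5@96 #2:2@102]
After op 5 [order #5] limit_sell(price=95, qty=6): fills=none; bids=[-] asks=[#5:6@95 #1:5@96 #2:2@102]
After op 6 [order #6] limit_sell(price=103, qty=3): fills=none; bids=[-] asks=[#5:6@95 #1:5@96 #2:2@102 #6:3@103]
After op 7 [order #7] limit_sell(price=97, qty=4): fills=none; bids=[-] asks=[#5:6@95 #1:5@96 #7:4@97 #2:2@102 #6:3@103]
After op 8 [order #8] limit_sell(price=104, qty=7): fills=none; bids=[-] asks=[#5:6@95 #1:5@96 #7:4@97 #2:2@102 #6:3@103 #8:7@104]

Answer: bid=- ask=96
bid=- ask=96
bid=- ask=96
bid=- ask=96
bid=- ask=95
bid=- ask=95
bid=- ask=95
bid=- ask=95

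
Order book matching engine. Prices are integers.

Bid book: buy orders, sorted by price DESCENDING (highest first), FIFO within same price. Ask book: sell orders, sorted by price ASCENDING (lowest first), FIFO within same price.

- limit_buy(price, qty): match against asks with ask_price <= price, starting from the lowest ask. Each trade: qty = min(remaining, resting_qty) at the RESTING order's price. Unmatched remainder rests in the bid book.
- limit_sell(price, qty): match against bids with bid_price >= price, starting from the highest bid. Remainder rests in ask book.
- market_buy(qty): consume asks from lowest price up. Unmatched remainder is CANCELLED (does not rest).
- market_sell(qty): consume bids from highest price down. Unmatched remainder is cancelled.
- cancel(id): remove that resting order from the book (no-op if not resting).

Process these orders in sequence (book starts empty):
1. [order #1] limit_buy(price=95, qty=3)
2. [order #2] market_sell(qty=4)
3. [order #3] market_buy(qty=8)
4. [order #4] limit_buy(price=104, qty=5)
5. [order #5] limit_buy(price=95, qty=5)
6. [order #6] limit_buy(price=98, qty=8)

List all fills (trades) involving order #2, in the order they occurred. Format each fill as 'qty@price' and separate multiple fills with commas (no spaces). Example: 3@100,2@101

After op 1 [order #1] limit_buy(price=95, qty=3): fills=none; bids=[#1:3@95] asks=[-]
After op 2 [order #2] market_sell(qty=4): fills=#1x#2:3@95; bids=[-] asks=[-]
After op 3 [order #3] market_buy(qty=8): fills=none; bids=[-] asks=[-]
After op 4 [order #4] limit_buy(price=104, qty=5): fills=none; bids=[#4:5@104] asks=[-]
After op 5 [order #5] limit_buy(price=95, qty=5): fills=none; bids=[#4:5@104 #5:5@95] asks=[-]
After op 6 [order #6] limit_buy(price=98, qty=8): fills=none; bids=[#4:5@104 #6:8@98 #5:5@95] asks=[-]

Answer: 3@95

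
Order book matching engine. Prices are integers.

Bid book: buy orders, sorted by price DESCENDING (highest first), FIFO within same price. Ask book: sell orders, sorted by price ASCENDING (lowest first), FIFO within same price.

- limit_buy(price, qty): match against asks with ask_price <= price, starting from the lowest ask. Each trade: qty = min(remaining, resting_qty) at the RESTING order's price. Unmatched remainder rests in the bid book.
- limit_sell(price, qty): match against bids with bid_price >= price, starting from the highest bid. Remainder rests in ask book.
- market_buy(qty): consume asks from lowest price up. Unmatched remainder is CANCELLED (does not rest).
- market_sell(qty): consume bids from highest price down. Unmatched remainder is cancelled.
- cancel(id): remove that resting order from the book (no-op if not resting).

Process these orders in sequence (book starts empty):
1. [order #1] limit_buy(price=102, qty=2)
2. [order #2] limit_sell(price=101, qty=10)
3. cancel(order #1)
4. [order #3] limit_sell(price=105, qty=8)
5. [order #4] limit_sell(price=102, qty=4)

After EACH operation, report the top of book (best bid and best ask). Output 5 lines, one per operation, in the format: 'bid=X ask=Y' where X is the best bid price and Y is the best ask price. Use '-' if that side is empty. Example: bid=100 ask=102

After op 1 [order #1] limit_buy(price=102, qty=2): fills=none; bids=[#1:2@102] asks=[-]
After op 2 [order #2] limit_sell(price=101, qty=10): fills=#1x#2:2@102; bids=[-] asks=[#2:8@101]
After op 3 cancel(order #1): fills=none; bids=[-] asks=[#2:8@101]
After op 4 [order #3] limit_sell(price=105, qty=8): fills=none; bids=[-] asks=[#2:8@101 #3:8@105]
After op 5 [order #4] limit_sell(price=102, qty=4): fills=none; bids=[-] asks=[#2:8@101 #4:4@102 #3:8@105]

Answer: bid=102 ask=-
bid=- ask=101
bid=- ask=101
bid=- ask=101
bid=- ask=101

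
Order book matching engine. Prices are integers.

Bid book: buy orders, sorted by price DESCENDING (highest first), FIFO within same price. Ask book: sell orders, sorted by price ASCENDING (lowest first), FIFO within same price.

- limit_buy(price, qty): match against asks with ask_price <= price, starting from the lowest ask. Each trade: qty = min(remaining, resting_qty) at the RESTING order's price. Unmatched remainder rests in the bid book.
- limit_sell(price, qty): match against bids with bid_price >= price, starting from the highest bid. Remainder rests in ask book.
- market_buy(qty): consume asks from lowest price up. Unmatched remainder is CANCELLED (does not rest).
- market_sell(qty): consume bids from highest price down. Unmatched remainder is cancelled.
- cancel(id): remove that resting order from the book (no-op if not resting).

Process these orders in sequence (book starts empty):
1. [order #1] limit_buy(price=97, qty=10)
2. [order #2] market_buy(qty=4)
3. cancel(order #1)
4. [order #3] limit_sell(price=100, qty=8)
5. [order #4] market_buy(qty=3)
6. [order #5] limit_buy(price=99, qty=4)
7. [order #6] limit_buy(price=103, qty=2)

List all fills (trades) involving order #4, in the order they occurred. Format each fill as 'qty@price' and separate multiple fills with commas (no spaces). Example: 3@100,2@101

After op 1 [order #1] limit_buy(price=97, qty=10): fills=none; bids=[#1:10@97] asks=[-]
After op 2 [order #2] market_buy(qty=4): fills=none; bids=[#1:10@97] asks=[-]
After op 3 cancel(order #1): fills=none; bids=[-] asks=[-]
After op 4 [order #3] limit_sell(price=100, qty=8): fills=none; bids=[-] asks=[#3:8@100]
After op 5 [order #4] market_buy(qty=3): fills=#4x#3:3@100; bids=[-] asks=[#3:5@100]
After op 6 [order #5] limit_buy(price=99, qty=4): fills=none; bids=[#5:4@99] asks=[#3:5@100]
After op 7 [order #6] limit_buy(price=103, qty=2): fills=#6x#3:2@100; bids=[#5:4@99] asks=[#3:3@100]

Answer: 3@100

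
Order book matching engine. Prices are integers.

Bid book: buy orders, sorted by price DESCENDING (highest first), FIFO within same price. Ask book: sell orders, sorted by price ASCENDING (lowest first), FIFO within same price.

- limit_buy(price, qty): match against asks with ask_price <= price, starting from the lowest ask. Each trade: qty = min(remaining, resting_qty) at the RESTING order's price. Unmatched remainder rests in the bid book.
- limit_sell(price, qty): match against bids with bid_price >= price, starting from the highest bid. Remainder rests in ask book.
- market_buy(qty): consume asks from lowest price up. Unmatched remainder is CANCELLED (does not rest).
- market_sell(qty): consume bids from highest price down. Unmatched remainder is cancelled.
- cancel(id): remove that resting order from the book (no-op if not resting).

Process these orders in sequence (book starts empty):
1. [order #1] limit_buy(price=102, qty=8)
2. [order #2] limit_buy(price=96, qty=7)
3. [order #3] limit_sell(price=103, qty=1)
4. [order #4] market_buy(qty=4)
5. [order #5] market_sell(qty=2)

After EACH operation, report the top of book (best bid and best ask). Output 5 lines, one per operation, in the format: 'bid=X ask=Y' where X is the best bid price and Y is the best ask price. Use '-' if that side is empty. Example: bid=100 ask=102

Answer: bid=102 ask=-
bid=102 ask=-
bid=102 ask=103
bid=102 ask=-
bid=102 ask=-

Derivation:
After op 1 [order #1] limit_buy(price=102, qty=8): fills=none; bids=[#1:8@102] asks=[-]
After op 2 [order #2] limit_buy(price=96, qty=7): fills=none; bids=[#1:8@102 #2:7@96] asks=[-]
After op 3 [order #3] limit_sell(price=103, qty=1): fills=none; bids=[#1:8@102 #2:7@96] asks=[#3:1@103]
After op 4 [order #4] market_buy(qty=4): fills=#4x#3:1@103; bids=[#1:8@102 #2:7@96] asks=[-]
After op 5 [order #5] market_sell(qty=2): fills=#1x#5:2@102; bids=[#1:6@102 #2:7@96] asks=[-]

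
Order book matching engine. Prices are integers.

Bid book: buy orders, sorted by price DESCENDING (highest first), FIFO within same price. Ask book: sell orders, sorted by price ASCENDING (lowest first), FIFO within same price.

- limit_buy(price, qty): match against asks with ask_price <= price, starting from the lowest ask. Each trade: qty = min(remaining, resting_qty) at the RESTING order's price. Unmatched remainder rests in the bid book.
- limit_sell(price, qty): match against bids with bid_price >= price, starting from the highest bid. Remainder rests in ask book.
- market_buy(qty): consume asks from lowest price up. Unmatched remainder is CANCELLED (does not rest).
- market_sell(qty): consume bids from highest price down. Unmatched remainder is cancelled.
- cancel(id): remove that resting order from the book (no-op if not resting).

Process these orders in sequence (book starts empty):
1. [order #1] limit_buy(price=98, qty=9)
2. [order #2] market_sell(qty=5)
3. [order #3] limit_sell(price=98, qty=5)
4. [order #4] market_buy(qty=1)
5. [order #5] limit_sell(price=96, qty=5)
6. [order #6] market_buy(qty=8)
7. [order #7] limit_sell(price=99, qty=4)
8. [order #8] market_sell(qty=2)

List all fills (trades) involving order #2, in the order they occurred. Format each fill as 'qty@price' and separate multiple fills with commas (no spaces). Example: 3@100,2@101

After op 1 [order #1] limit_buy(price=98, qty=9): fills=none; bids=[#1:9@98] asks=[-]
After op 2 [order #2] market_sell(qty=5): fills=#1x#2:5@98; bids=[#1:4@98] asks=[-]
After op 3 [order #3] limit_sell(price=98, qty=5): fills=#1x#3:4@98; bids=[-] asks=[#3:1@98]
After op 4 [order #4] market_buy(qty=1): fills=#4x#3:1@98; bids=[-] asks=[-]
After op 5 [order #5] limit_sell(price=96, qty=5): fills=none; bids=[-] asks=[#5:5@96]
After op 6 [order #6] market_buy(qty=8): fills=#6x#5:5@96; bids=[-] asks=[-]
After op 7 [order #7] limit_sell(price=99, qty=4): fills=none; bids=[-] asks=[#7:4@99]
After op 8 [order #8] market_sell(qty=2): fills=none; bids=[-] asks=[#7:4@99]

Answer: 5@98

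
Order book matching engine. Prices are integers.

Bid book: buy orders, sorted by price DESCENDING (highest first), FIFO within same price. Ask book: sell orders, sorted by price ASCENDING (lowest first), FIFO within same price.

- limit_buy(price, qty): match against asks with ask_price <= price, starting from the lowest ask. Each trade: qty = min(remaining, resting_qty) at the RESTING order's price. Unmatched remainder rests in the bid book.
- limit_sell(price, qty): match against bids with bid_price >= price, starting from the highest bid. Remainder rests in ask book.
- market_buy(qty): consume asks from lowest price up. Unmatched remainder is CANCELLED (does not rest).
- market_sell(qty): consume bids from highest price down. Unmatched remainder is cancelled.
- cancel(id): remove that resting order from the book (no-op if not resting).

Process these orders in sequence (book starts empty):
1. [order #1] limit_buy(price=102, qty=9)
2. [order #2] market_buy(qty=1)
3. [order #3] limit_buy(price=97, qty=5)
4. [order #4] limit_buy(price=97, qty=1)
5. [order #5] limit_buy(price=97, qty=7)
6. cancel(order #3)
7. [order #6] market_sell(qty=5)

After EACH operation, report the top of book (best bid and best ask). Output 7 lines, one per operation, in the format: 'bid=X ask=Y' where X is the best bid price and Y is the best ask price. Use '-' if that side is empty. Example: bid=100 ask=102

After op 1 [order #1] limit_buy(price=102, qty=9): fills=none; bids=[#1:9@102] asks=[-]
After op 2 [order #2] market_buy(qty=1): fills=none; bids=[#1:9@102] asks=[-]
After op 3 [order #3] limit_buy(price=97, qty=5): fills=none; bids=[#1:9@102 #3:5@97] asks=[-]
After op 4 [order #4] limit_buy(price=97, qty=1): fills=none; bids=[#1:9@102 #3:5@97 #4:1@97] asks=[-]
After op 5 [order #5] limit_buy(price=97, qty=7): fills=none; bids=[#1:9@102 #3:5@97 #4:1@97 #5:7@97] asks=[-]
After op 6 cancel(order #3): fills=none; bids=[#1:9@102 #4:1@97 #5:7@97] asks=[-]
After op 7 [order #6] market_sell(qty=5): fills=#1x#6:5@102; bids=[#1:4@102 #4:1@97 #5:7@97] asks=[-]

Answer: bid=102 ask=-
bid=102 ask=-
bid=102 ask=-
bid=102 ask=-
bid=102 ask=-
bid=102 ask=-
bid=102 ask=-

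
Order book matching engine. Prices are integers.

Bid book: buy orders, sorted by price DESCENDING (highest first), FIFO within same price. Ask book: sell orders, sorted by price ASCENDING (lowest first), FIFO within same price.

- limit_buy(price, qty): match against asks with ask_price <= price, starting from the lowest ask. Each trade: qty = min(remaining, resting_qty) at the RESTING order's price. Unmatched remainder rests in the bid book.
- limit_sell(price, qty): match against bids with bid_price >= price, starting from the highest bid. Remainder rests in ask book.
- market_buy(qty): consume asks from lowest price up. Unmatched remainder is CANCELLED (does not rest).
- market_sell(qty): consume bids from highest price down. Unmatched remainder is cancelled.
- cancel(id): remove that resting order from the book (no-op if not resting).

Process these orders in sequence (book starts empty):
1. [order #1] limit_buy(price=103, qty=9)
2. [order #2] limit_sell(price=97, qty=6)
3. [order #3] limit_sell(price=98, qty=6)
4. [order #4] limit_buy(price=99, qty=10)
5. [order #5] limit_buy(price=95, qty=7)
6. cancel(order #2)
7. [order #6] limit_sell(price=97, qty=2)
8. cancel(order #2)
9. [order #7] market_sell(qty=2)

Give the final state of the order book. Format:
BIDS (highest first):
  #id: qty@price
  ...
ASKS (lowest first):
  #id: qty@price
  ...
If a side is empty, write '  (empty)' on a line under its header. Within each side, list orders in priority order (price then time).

After op 1 [order #1] limit_buy(price=103, qty=9): fills=none; bids=[#1:9@103] asks=[-]
After op 2 [order #2] limit_sell(price=97, qty=6): fills=#1x#2:6@103; bids=[#1:3@103] asks=[-]
After op 3 [order #3] limit_sell(price=98, qty=6): fills=#1x#3:3@103; bids=[-] asks=[#3:3@98]
After op 4 [order #4] limit_buy(price=99, qty=10): fills=#4x#3:3@98; bids=[#4:7@99] asks=[-]
After op 5 [order #5] limit_buy(price=95, qty=7): fills=none; bids=[#4:7@99 #5:7@95] asks=[-]
After op 6 cancel(order #2): fills=none; bids=[#4:7@99 #5:7@95] asks=[-]
After op 7 [order #6] limit_sell(price=97, qty=2): fills=#4x#6:2@99; bids=[#4:5@99 #5:7@95] asks=[-]
After op 8 cancel(order #2): fills=none; bids=[#4:5@99 #5:7@95] asks=[-]
After op 9 [order #7] market_sell(qty=2): fills=#4x#7:2@99; bids=[#4:3@99 #5:7@95] asks=[-]

Answer: BIDS (highest first):
  #4: 3@99
  #5: 7@95
ASKS (lowest first):
  (empty)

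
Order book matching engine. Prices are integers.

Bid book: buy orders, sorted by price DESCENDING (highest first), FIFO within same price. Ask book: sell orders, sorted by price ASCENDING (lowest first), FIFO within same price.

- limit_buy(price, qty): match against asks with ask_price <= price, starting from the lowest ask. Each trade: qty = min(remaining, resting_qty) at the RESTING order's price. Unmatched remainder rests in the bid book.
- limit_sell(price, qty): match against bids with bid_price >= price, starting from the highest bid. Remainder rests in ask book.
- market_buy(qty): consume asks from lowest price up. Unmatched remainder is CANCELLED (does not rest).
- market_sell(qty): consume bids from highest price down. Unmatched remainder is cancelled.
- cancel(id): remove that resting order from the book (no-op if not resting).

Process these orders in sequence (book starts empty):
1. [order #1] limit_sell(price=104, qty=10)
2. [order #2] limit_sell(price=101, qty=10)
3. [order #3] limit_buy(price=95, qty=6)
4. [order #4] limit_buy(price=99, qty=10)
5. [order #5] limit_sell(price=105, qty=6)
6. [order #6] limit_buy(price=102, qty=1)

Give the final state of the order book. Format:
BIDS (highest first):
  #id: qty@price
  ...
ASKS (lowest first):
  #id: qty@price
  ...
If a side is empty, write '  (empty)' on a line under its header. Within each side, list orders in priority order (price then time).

Answer: BIDS (highest first):
  #4: 10@99
  #3: 6@95
ASKS (lowest first):
  #2: 9@101
  #1: 10@104
  #5: 6@105

Derivation:
After op 1 [order #1] limit_sell(price=104, qty=10): fills=none; bids=[-] asks=[#1:10@104]
After op 2 [order #2] limit_sell(price=101, qty=10): fills=none; bids=[-] asks=[#2:10@101 #1:10@104]
After op 3 [order #3] limit_buy(price=95, qty=6): fills=none; bids=[#3:6@95] asks=[#2:10@101 #1:10@104]
After op 4 [order #4] limit_buy(price=99, qty=10): fills=none; bids=[#4:10@99 #3:6@95] asks=[#2:10@101 #1:10@104]
After op 5 [order #5] limit_sell(price=105, qty=6): fills=none; bids=[#4:10@99 #3:6@95] asks=[#2:10@101 #1:10@104 #5:6@105]
After op 6 [order #6] limit_buy(price=102, qty=1): fills=#6x#2:1@101; bids=[#4:10@99 #3:6@95] asks=[#2:9@101 #1:10@104 #5:6@105]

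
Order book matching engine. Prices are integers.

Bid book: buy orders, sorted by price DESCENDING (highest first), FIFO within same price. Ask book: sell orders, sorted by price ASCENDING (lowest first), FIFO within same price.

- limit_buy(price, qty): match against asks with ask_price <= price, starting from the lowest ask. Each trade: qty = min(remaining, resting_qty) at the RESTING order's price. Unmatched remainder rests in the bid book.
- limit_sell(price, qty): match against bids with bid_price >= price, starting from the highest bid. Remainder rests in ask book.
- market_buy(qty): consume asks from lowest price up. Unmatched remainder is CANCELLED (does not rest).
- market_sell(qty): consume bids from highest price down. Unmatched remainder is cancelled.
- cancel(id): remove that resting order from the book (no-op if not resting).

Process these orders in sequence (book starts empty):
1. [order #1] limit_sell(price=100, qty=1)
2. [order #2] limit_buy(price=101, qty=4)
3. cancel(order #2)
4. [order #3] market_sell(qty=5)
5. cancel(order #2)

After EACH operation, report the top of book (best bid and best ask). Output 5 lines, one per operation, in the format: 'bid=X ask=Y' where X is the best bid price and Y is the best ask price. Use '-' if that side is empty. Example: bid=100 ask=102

Answer: bid=- ask=100
bid=101 ask=-
bid=- ask=-
bid=- ask=-
bid=- ask=-

Derivation:
After op 1 [order #1] limit_sell(price=100, qty=1): fills=none; bids=[-] asks=[#1:1@100]
After op 2 [order #2] limit_buy(price=101, qty=4): fills=#2x#1:1@100; bids=[#2:3@101] asks=[-]
After op 3 cancel(order #2): fills=none; bids=[-] asks=[-]
After op 4 [order #3] market_sell(qty=5): fills=none; bids=[-] asks=[-]
After op 5 cancel(order #2): fills=none; bids=[-] asks=[-]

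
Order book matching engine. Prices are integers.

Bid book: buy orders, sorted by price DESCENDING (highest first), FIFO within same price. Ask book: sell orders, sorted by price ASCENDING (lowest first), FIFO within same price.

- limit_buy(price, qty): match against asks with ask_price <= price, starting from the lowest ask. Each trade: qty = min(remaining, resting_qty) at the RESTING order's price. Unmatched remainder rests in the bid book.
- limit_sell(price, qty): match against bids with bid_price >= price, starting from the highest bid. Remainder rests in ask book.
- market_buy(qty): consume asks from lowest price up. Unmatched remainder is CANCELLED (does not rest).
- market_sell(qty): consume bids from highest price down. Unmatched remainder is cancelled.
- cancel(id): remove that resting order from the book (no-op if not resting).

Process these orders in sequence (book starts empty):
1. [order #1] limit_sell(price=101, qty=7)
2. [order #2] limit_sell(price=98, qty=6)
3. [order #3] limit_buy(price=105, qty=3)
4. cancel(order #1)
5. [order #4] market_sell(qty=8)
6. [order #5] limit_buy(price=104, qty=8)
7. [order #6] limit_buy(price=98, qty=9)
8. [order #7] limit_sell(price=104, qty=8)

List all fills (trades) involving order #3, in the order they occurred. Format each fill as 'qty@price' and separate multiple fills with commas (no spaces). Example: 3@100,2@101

After op 1 [order #1] limit_sell(price=101, qty=7): fills=none; bids=[-] asks=[#1:7@101]
After op 2 [order #2] limit_sell(price=98, qty=6): fills=none; bids=[-] asks=[#2:6@98 #1:7@101]
After op 3 [order #3] limit_buy(price=105, qty=3): fills=#3x#2:3@98; bids=[-] asks=[#2:3@98 #1:7@101]
After op 4 cancel(order #1): fills=none; bids=[-] asks=[#2:3@98]
After op 5 [order #4] market_sell(qty=8): fills=none; bids=[-] asks=[#2:3@98]
After op 6 [order #5] limit_buy(price=104, qty=8): fills=#5x#2:3@98; bids=[#5:5@104] asks=[-]
After op 7 [order #6] limit_buy(price=98, qty=9): fills=none; bids=[#5:5@104 #6:9@98] asks=[-]
After op 8 [order #7] limit_sell(price=104, qty=8): fills=#5x#7:5@104; bids=[#6:9@98] asks=[#7:3@104]

Answer: 3@98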